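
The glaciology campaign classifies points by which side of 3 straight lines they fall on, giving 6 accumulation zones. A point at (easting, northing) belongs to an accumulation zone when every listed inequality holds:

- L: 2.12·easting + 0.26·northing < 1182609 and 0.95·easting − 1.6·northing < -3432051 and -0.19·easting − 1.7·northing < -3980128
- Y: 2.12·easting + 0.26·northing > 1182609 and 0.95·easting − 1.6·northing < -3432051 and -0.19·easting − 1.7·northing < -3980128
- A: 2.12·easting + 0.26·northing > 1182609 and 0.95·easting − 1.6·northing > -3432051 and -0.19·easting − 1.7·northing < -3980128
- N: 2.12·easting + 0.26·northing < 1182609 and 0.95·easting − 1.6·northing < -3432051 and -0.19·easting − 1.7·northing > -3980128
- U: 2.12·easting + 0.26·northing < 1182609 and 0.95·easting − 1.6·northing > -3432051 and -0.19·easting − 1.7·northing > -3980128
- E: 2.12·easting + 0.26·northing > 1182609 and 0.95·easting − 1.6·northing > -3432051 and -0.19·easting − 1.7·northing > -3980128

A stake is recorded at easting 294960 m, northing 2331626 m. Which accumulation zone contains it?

2.12·294960 + 0.26·2331626 = 1231537.960, which is > 1182609
0.95·294960 − 1.6·2331626 = -3450389.600, which is < -3432051
-0.19·294960 − 1.7·2331626 = -4019806.600, which is < -3980128
This sign pattern matches Y.

Y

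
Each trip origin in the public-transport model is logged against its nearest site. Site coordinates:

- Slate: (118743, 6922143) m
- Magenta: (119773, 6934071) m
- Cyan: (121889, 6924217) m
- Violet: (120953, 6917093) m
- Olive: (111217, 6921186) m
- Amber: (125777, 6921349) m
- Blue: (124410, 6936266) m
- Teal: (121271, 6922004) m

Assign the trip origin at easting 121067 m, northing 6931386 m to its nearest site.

Squared distances to each site:
Slate: 90834025.000; Magenta: 8883661.000; Cyan: 52070245.000; Violet: 204302845.000; Olive: 201062500.000; Amber: 122925469.000; Blue: 34990049.000; Teal: 88063540.000.
Minimum at Magenta.

Magenta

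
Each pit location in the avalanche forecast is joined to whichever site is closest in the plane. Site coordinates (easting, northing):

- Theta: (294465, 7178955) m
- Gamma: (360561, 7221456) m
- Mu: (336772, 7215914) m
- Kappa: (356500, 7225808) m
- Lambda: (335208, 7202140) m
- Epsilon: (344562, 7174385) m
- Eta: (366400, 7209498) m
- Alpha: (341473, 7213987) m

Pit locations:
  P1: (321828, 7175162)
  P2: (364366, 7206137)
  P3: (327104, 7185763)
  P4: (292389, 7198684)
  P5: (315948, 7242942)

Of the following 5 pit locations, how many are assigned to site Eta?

1

P1 → Epsilon
P2 → Eta
P3 → Lambda
P4 → Theta
P5 → Mu
1 of the 5 goes to Eta.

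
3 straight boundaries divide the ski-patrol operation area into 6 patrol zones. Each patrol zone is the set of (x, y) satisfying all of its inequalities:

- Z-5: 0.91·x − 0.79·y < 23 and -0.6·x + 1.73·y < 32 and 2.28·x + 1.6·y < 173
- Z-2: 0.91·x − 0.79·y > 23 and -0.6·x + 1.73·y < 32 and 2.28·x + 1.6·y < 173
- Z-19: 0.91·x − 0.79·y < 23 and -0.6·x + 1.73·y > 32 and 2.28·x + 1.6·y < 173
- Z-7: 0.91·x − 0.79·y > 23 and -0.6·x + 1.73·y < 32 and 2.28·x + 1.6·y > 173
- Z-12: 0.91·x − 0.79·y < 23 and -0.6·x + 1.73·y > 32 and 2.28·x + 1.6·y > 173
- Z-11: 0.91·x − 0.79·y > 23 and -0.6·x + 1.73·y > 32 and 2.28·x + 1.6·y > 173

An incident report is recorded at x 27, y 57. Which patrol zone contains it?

0.91·27 − 0.79·57 = -20.460, which is < 23
-0.6·27 + 1.73·57 = 82.410, which is > 32
2.28·27 + 1.6·57 = 152.760, which is < 173
This sign pattern matches Z-19.

Z-19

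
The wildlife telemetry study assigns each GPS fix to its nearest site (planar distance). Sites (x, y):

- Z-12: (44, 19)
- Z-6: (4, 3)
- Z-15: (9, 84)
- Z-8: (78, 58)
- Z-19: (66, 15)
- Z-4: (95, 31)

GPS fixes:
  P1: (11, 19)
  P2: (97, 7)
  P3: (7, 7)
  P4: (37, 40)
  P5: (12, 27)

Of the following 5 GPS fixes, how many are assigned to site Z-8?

0

P1 → Z-6
P2 → Z-4
P3 → Z-6
P4 → Z-12
P5 → Z-6
0 of the 5 go to Z-8.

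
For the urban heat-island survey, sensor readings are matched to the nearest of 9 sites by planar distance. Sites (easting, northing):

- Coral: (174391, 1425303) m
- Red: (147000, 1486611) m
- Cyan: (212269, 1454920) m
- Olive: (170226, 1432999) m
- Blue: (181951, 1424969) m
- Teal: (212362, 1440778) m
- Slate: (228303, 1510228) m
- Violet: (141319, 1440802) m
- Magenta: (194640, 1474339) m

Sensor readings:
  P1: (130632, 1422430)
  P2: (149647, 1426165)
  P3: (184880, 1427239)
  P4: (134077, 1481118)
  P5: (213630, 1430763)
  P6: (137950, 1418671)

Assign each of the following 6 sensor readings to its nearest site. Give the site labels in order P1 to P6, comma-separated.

P1 → Violet (d²=451742353.00)
P2 → Violet (d²=283597353.00)
P3 → Blue (d²=13731941.00)
P4 → Red (d²=197176978.00)
P5 → Teal (d²=101908049.00)
P6 → Violet (d²=501131322.00)

Violet, Violet, Blue, Red, Teal, Violet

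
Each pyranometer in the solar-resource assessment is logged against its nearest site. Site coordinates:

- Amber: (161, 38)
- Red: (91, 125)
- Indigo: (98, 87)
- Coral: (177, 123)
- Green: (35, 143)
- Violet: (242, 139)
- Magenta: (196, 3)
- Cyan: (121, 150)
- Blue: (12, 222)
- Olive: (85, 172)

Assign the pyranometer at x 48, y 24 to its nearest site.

Squared distances to each site:
Amber: 12965.000; Red: 12050.000; Indigo: 6469.000; Coral: 26442.000; Green: 14330.000; Violet: 50861.000; Magenta: 22345.000; Cyan: 21205.000; Blue: 40500.000; Olive: 23273.000.
Minimum at Indigo.

Indigo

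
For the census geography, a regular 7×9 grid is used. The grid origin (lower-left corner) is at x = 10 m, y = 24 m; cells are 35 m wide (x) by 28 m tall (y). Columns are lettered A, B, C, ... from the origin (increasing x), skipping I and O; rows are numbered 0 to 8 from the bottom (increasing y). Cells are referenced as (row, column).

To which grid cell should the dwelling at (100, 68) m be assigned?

(1, C)

Column index: ⌊(100 − 10) / 35⌋ = ⌊2.571⌋ = 2 → column C
Row offset from origin: ⌊(68 − 24) / 28⌋ = ⌊1.571⌋ = 1 → row 1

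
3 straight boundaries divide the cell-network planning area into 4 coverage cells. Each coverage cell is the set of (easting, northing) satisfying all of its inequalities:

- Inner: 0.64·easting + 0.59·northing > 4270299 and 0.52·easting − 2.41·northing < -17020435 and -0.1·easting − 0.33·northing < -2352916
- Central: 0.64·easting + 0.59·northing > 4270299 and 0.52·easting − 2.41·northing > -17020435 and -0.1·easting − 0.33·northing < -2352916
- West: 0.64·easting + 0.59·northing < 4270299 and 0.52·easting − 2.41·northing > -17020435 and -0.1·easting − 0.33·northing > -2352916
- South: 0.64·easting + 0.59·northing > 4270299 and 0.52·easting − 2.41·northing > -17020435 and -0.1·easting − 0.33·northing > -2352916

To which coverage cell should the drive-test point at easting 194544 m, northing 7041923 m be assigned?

South

0.64·194544 + 0.59·7041923 = 4279242.730, which is > 4270299
0.52·194544 − 2.41·7041923 = -16869871.550, which is > -17020435
-0.1·194544 − 0.33·7041923 = -2343288.990, which is > -2352916
This sign pattern matches South.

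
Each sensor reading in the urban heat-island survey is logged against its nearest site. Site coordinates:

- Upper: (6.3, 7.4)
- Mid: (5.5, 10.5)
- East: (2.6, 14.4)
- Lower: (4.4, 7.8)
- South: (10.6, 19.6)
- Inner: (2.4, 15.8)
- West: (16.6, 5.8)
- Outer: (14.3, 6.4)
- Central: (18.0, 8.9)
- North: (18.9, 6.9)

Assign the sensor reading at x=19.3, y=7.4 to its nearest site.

Squared distances to each site:
Upper: 169.000; Mid: 200.050; East: 327.890; Lower: 222.170; South: 224.530; Inner: 356.170; West: 9.850; Outer: 26.000; Central: 3.940; North: 0.410.
Minimum at North.

North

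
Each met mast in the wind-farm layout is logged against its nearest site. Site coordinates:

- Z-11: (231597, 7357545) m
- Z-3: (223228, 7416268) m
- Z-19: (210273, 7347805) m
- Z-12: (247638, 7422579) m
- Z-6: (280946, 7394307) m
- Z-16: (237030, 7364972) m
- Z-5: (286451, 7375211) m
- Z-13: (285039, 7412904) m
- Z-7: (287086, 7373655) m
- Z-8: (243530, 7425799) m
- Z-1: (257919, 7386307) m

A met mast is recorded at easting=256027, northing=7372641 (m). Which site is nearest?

Z-1

Squared distances to each site:
Z-11: 824714116.000; Z-3: 2979089530.000; Z-19: 2710255412.000; Z-12: 2564179165.000; Z-6: 1090372117.000; Z-16: 419699570.000; Z-5: 932224676.000; Z-13: 2462805313.000; Z-7: 965689677.000; Z-8: 2981947973.000; Z-1: 190339220.000.
Minimum at Z-1.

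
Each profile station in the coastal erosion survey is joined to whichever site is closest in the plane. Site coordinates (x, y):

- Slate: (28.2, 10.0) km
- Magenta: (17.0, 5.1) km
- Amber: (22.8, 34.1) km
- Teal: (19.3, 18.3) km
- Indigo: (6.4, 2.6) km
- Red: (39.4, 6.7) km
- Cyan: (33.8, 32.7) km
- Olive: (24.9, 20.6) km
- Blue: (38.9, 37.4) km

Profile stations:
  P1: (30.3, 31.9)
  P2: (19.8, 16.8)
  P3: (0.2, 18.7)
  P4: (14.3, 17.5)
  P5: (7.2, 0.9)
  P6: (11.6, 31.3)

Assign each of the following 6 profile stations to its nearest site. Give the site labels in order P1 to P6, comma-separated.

P1 → Cyan (d²=12.89)
P2 → Teal (d²=2.50)
P3 → Indigo (d²=297.65)
P4 → Teal (d²=25.64)
P5 → Indigo (d²=3.53)
P6 → Amber (d²=133.28)

Cyan, Teal, Indigo, Teal, Indigo, Amber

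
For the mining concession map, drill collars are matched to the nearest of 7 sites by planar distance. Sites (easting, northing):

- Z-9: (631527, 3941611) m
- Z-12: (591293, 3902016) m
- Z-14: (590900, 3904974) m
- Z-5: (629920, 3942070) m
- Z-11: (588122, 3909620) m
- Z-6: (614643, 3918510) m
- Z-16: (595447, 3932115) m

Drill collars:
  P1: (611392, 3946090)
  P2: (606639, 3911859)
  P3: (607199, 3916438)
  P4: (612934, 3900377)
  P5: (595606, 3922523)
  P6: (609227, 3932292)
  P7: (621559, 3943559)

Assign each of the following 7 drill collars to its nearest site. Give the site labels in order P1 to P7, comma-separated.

Z-5, Z-6, Z-6, Z-6, Z-16, Z-16, Z-5

P1 → Z-5 (d²=359447184.00)
P2 → Z-6 (d²=108299817.00)
P3 → Z-6 (d²=59706320.00)
P4 → Z-6 (d²=331726370.00)
P5 → Z-16 (d²=92031745.00)
P6 → Z-16 (d²=189919729.00)
P7 → Z-5 (d²=72123442.00)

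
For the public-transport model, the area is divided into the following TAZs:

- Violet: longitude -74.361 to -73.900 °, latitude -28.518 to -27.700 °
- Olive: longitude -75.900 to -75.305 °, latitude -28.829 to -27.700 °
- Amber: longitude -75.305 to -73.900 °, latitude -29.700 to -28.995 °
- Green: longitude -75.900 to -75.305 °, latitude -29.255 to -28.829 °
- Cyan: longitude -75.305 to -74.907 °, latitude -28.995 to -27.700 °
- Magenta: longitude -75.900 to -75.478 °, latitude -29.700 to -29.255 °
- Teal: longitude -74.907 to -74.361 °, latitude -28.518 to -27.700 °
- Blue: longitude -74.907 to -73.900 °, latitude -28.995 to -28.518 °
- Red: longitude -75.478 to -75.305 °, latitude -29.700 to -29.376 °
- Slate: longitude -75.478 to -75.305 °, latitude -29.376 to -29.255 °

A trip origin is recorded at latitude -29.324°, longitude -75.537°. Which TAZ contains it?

Magenta

The point has longitude = -75.537 and latitude = -29.324.
Only Magenta satisfies -75.900 ≤ longitude ≤ -75.478 and -29.700 ≤ latitude ≤ -29.255.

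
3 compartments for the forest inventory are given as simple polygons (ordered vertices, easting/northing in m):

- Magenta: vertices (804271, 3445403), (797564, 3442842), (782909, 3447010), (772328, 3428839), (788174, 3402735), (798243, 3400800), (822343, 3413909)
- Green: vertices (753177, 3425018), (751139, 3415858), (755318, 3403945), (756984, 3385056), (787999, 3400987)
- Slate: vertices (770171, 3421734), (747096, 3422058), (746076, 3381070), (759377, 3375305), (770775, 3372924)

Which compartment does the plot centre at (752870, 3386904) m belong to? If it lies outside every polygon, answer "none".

Cast a ray rightward from (752870, 3386904). For each polygon, the edges (by vertex number in listed order) whose endpoints lie on opposite sides of northing = 3386904, where each meets that height, and whether that is right or left of the point:
Magenta: no edge straddles that height → 0 crossings.
Green: 3–4 at easting≈756821.0 (right), 4–5 at easting≈760581.7 (right) → 2 crossings.
Slate: 2–3 at easting≈746221.2 (left), 5–1 at easting≈770602.0 (right) → 1 crossing.
Only Slate has an odd count, so the point is inside Slate.

Slate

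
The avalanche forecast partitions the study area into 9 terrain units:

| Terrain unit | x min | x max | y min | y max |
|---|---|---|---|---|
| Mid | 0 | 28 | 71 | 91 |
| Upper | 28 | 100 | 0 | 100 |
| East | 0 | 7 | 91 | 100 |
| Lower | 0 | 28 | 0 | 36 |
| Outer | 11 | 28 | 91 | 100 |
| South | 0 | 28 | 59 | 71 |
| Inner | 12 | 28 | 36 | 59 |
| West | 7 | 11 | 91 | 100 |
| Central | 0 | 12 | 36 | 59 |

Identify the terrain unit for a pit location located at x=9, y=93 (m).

West

The point has x = 9 and y = 93.
Only West satisfies 7 ≤ x ≤ 11 and 91 ≤ y ≤ 100.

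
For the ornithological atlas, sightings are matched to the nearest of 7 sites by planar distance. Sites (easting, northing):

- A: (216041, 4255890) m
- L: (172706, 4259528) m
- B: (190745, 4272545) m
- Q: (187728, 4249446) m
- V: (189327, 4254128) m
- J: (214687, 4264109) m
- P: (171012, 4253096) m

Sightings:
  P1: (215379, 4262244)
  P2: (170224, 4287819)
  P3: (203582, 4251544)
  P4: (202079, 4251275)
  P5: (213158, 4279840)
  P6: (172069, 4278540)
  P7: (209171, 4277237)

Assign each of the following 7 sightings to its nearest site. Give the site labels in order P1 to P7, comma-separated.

P1 → J (d²=3957089.00)
P2 → B (d²=654406517.00)
P3 → A (d²=174114397.00)
P4 → V (d²=170753113.00)
P5 → J (d²=249802202.00)
P6 → L (d²=361861913.00)
P7 → J (d²=202770640.00)

J, B, A, V, J, L, J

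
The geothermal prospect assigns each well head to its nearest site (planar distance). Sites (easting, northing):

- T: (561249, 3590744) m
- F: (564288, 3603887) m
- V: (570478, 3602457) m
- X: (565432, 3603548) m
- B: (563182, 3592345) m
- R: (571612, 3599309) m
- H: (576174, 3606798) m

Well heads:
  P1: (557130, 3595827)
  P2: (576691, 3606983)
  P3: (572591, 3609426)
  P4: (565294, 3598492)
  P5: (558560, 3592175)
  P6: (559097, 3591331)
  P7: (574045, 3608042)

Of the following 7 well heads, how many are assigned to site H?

3

P1 → T
P2 → H
P3 → H
P4 → X
P5 → T
P6 → T
P7 → H
3 of the 7 go to H.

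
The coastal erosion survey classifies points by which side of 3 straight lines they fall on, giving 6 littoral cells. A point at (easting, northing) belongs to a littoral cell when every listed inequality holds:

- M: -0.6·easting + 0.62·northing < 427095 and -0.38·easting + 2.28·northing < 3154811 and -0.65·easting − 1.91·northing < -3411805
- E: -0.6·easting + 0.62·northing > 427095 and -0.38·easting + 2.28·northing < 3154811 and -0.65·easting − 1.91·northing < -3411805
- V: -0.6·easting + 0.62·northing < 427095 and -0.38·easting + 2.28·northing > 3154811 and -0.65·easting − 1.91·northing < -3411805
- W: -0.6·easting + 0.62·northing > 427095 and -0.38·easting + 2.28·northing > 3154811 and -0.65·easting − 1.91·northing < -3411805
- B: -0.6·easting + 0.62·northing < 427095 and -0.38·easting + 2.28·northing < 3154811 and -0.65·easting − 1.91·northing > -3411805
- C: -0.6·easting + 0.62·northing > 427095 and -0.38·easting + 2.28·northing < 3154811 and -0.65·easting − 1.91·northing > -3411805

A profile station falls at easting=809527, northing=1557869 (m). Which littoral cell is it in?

-0.6·809527 + 0.62·1557869 = 480162.580, which is > 427095
-0.38·809527 + 2.28·1557869 = 3244321.060, which is > 3154811
-0.65·809527 − 1.91·1557869 = -3501722.340, which is < -3411805
This sign pattern matches W.

W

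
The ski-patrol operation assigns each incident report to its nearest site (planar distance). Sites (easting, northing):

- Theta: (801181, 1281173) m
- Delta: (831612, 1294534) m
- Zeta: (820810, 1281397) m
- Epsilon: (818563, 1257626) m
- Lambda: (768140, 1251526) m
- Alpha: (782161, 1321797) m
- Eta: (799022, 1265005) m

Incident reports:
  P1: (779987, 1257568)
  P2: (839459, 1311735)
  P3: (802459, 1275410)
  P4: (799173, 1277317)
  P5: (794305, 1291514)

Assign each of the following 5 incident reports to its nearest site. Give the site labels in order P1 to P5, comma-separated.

Lambda, Delta, Theta, Theta, Theta

P1 → Lambda (d²=176857173.00)
P2 → Delta (d²=357449810.00)
P3 → Theta (d²=34845453.00)
P4 → Theta (d²=18900800.00)
P5 → Theta (d²=154215657.00)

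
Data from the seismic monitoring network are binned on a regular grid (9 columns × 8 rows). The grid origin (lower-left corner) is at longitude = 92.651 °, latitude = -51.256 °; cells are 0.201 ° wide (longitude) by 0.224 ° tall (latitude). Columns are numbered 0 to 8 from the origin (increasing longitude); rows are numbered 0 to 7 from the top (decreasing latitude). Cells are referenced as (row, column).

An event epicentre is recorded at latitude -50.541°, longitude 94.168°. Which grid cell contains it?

(4, 7)

Column index: ⌊(94.168 − 92.651) / 0.201⌋ = ⌊7.547⌋ = 7
Row offset from origin: ⌊(-50.541 − -51.256) / 0.224⌋ = ⌊3.192⌋ = 3 → row 4 (counted from top)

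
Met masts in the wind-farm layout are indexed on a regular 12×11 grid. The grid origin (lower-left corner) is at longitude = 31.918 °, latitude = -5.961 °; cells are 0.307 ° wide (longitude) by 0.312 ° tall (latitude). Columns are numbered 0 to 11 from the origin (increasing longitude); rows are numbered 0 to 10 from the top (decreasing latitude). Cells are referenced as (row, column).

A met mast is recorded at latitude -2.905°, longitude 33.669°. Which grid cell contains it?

(1, 5)

Column index: ⌊(33.669 − 31.918) / 0.307⌋ = ⌊5.704⌋ = 5
Row offset from origin: ⌊(-2.905 − -5.961) / 0.312⌋ = ⌊9.795⌋ = 9 → row 1 (counted from top)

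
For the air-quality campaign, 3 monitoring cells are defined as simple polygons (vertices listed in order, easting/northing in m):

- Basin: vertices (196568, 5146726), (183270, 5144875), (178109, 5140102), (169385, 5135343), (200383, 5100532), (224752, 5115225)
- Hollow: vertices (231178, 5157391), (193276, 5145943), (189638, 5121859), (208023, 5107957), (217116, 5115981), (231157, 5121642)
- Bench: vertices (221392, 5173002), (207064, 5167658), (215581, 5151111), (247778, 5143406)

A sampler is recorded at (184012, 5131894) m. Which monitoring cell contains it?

Cast a ray rightward from (184012, 5131894). For each polygon, the edges (by vertex number in listed order) whose endpoints lie on opposite sides of northing = 5131894, where each meets that height, and whether that is right or left of the point:
Basin: 4–5 at easting≈172456.2 (left), 6–1 at easting≈209838.2 (right) → 1 crossing.
Hollow: 2–3 at easting≈191153.8 (right), 6–1 at easting≈231163.0 (right) → 2 crossings.
Bench: no edge straddles that height → 0 crossings.
Only Basin has an odd count, so the point is inside Basin.

Basin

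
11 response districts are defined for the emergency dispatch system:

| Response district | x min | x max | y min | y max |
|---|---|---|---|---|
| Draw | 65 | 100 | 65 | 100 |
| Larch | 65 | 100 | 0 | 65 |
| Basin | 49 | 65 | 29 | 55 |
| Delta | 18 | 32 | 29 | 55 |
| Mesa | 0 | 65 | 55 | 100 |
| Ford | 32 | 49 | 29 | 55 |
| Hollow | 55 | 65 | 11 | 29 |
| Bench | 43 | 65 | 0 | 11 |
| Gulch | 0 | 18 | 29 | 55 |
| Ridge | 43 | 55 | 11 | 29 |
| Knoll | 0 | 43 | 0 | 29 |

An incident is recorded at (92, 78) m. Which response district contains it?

Draw

The point has x = 92 and y = 78.
Only Draw satisfies 65 ≤ x ≤ 100 and 65 ≤ y ≤ 100.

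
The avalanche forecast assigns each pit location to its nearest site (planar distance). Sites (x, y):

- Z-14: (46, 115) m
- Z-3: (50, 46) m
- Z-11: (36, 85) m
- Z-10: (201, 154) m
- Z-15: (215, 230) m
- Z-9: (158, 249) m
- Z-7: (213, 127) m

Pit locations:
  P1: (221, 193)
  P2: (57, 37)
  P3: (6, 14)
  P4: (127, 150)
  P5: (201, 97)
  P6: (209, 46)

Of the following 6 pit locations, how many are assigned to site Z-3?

P1 → Z-15
P2 → Z-3
P3 → Z-3
P4 → Z-10
P5 → Z-7
P6 → Z-7
2 of the 6 go to Z-3.

2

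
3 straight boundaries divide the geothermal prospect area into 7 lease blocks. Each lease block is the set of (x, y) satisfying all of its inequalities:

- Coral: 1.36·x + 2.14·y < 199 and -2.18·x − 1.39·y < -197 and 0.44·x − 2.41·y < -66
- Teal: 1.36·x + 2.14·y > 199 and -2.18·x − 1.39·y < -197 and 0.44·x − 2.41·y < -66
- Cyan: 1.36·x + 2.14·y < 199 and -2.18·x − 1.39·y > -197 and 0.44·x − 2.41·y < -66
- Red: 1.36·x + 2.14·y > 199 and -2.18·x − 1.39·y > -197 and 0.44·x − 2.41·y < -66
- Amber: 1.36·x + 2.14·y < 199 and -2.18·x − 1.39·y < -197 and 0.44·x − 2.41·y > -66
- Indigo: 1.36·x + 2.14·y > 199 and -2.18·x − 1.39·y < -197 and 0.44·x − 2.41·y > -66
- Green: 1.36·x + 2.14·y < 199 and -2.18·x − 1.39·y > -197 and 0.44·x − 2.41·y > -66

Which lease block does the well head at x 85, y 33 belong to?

Amber

1.36·85 + 2.14·33 = 186.220, which is < 199
-2.18·85 − 1.39·33 = -231.170, which is < -197
0.44·85 − 2.41·33 = -42.130, which is > -66
This sign pattern matches Amber.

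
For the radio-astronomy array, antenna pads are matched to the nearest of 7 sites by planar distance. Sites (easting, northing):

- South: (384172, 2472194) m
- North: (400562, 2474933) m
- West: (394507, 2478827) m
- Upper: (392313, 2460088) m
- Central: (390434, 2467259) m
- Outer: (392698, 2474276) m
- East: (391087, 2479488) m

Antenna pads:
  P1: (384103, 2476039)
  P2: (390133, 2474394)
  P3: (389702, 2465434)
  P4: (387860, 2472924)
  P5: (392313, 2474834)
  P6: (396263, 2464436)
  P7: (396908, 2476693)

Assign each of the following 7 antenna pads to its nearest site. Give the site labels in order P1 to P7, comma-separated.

P1 → South (d²=14788786.00)
P2 → Outer (d²=6593149.00)
P3 → Central (d²=3866449.00)
P4 → South (d²=14134244.00)
P5 → Outer (d²=459589.00)
P6 → Upper (d²=34507604.00)
P7 → West (d²=10318757.00)

South, Outer, Central, South, Outer, Upper, West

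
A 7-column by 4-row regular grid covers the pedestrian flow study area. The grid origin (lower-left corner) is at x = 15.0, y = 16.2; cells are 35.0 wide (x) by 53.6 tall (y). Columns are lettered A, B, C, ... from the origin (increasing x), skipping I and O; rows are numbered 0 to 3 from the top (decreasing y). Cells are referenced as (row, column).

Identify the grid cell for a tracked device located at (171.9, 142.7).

Column index: ⌊(171.9 − 15.0) / 35.0⌋ = ⌊4.483⌋ = 4 → column E
Row offset from origin: ⌊(142.7 − 16.2) / 53.6⌋ = ⌊2.360⌋ = 2 → row 1 (counted from top)

(1, E)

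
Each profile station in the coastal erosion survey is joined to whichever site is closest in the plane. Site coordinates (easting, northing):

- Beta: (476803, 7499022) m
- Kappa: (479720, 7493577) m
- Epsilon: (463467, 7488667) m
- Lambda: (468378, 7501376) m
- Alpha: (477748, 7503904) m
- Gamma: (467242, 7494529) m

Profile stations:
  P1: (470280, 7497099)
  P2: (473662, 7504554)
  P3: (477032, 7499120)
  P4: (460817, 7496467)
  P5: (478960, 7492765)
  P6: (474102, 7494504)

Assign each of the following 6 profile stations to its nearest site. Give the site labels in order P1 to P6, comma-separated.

P1 → Gamma (d²=15834344.00)
P2 → Alpha (d²=17117896.00)
P3 → Beta (d²=62045.00)
P4 → Gamma (d²=45036469.00)
P5 → Kappa (d²=1236944.00)
P6 → Beta (d²=27707725.00)

Gamma, Alpha, Beta, Gamma, Kappa, Beta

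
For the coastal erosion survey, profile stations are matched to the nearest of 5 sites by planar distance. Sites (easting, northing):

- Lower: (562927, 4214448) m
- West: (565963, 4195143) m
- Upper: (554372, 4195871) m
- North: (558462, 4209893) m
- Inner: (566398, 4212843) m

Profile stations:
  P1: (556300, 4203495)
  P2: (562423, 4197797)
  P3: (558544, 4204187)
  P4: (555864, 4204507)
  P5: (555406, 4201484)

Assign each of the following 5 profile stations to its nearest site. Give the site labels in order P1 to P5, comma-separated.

P1 → North (d²=45608648.00)
P2 → West (d²=19575316.00)
P3 → North (d²=32565160.00)
P4 → North (d²=35758600.00)
P5 → Upper (d²=32574925.00)

North, West, North, North, Upper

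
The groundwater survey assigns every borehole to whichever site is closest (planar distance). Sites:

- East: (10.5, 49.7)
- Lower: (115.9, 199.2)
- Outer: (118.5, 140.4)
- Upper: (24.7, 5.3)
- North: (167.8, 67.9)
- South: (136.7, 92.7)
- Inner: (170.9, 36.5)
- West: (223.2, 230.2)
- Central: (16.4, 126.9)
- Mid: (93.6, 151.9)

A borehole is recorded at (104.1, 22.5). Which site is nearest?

Inner

Squared distances to each site:
East: 9500.800; Lower: 31362.130; Outer: 14107.770; Upper: 6600.200; North: 6118.850; South: 5990.800; Inner: 4658.240; West: 57324.100; Central: 18590.650; Mid: 16854.610.
Minimum at Inner.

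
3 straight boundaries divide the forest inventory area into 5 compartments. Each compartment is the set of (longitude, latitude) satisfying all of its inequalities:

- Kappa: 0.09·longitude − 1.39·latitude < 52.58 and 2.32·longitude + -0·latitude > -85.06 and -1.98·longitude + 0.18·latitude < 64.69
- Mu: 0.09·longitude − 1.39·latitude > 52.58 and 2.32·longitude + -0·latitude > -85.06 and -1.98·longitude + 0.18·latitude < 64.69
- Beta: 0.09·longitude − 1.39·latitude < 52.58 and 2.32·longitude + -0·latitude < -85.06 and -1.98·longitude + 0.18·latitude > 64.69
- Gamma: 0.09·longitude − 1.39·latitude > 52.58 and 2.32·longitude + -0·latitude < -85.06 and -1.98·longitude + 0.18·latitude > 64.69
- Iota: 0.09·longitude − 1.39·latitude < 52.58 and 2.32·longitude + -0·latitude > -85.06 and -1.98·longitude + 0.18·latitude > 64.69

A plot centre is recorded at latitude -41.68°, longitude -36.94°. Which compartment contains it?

Gamma

0.09·-36.94 − 1.39·-41.68 = 54.611, which is > 52.58
2.32·-36.94 + -0·-41.68 = -85.701, which is < -85.06
-1.98·-36.94 + 0.18·-41.68 = 65.639, which is > 64.69
This sign pattern matches Gamma.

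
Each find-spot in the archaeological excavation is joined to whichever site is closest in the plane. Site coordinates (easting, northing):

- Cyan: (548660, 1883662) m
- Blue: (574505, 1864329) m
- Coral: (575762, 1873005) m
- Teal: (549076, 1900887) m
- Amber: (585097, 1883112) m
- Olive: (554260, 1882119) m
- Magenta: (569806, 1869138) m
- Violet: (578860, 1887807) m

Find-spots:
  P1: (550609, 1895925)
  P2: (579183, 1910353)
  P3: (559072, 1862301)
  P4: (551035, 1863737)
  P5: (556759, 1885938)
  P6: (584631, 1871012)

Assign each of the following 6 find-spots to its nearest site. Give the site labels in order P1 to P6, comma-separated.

Teal, Violet, Magenta, Olive, Olive, Coral

P1 → Teal (d²=26971533.00)
P2 → Violet (d²=508426445.00)
P3 → Magenta (d²=161963325.00)
P4 → Olive (d²=348298549.00)
P5 → Olive (d²=20829762.00)
P6 → Coral (d²=82631210.00)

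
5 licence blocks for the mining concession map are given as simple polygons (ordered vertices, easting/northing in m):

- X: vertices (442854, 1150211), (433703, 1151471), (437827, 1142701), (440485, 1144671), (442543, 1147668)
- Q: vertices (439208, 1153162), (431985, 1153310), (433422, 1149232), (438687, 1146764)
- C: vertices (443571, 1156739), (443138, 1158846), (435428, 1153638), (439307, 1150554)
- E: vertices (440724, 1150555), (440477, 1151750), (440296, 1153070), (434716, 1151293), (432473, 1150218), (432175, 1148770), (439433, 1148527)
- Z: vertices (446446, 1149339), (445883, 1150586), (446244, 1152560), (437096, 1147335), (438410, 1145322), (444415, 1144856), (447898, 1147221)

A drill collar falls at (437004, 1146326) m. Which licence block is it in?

X

Cast a ray rightward from (437004, 1146326). For each polygon, the edges (by vertex number in listed order) whose endpoints lie on opposite sides of northing = 1146326, where each meets that height, and whether that is right or left of the point:
X: 2–3 at easting≈436122.4 (left), 4–5 at easting≈441621.5 (right) → 1 crossing.
Q: no edge straddles that height → 0 crossings.
C: no edge straddles that height → 0 crossings.
E: no edge straddles that height → 0 crossings.
Z: 4–5 at easting≈437754.6 (right), 6–7 at easting≈446579.9 (right) → 2 crossings.
Only X has an odd count, so the point is inside X.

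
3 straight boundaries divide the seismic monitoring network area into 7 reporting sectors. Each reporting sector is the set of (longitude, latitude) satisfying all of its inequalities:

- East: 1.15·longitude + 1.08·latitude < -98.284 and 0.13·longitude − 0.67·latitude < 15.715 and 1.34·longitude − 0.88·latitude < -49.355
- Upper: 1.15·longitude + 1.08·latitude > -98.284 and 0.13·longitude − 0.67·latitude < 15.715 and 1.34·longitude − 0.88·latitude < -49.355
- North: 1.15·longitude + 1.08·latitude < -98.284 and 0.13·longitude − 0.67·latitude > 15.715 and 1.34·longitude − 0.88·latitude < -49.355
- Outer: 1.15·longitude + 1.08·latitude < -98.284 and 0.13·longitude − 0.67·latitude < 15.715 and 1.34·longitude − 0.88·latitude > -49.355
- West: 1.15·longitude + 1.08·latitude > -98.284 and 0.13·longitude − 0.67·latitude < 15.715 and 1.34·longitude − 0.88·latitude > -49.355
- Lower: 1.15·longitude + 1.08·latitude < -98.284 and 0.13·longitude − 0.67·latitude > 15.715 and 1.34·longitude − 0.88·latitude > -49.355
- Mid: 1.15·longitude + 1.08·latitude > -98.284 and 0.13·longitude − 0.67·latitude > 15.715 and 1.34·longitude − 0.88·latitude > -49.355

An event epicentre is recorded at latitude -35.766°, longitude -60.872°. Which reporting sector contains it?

1.15·-60.872 + 1.08·-35.766 = -108.630, which is < -98.284
0.13·-60.872 − 0.67·-35.766 = 16.050, which is > 15.715
1.34·-60.872 − 0.88·-35.766 = -50.094, which is < -49.355
This sign pattern matches North.

North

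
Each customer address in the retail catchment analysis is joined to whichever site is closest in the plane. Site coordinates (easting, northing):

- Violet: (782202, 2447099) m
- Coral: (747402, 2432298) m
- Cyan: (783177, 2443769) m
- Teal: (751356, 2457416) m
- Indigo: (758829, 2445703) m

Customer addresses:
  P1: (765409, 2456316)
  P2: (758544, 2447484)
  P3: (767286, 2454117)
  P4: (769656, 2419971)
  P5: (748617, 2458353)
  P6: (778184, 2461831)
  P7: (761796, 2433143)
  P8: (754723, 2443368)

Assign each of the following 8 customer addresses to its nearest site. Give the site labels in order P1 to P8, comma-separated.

Indigo, Indigo, Indigo, Coral, Teal, Violet, Indigo, Indigo

P1 → Indigo (d²=155932169.00)
P2 → Indigo (d²=3253186.00)
P3 → Indigo (d²=142316245.00)
P4 → Coral (d²=647195445.00)
P5 → Teal (d²=8380090.00)
P6 → Violet (d²=233176148.00)
P7 → Indigo (d²=166556689.00)
P8 → Indigo (d²=22311461.00)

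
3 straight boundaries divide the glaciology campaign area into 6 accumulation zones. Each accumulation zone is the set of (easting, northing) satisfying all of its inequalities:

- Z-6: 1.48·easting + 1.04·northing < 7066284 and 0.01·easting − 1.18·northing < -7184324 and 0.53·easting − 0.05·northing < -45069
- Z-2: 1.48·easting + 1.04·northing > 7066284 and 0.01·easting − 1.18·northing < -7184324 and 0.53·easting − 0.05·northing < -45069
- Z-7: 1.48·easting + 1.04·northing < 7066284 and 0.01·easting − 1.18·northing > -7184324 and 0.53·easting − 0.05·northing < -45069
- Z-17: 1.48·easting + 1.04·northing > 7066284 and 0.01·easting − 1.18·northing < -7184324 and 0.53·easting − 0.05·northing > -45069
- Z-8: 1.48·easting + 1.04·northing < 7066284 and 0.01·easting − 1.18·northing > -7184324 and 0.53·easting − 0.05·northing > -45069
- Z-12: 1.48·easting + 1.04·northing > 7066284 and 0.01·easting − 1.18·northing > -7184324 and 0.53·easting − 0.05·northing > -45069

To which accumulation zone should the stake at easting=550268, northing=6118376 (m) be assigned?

Z-17

1.48·550268 + 1.04·6118376 = 7177507.680, which is > 7066284
0.01·550268 − 1.18·6118376 = -7214181.000, which is < -7184324
0.53·550268 − 0.05·6118376 = -14276.760, which is > -45069
This sign pattern matches Z-17.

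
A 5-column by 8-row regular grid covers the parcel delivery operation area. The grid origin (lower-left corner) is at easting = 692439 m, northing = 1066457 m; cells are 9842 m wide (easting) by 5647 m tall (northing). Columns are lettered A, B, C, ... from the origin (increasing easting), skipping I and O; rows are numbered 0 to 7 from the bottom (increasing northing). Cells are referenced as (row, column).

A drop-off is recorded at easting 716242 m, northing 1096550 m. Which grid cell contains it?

(5, C)

Column index: ⌊(716242 − 692439) / 9842⌋ = ⌊2.419⌋ = 2 → column C
Row offset from origin: ⌊(1096550 − 1066457) / 5647⌋ = ⌊5.329⌋ = 5 → row 5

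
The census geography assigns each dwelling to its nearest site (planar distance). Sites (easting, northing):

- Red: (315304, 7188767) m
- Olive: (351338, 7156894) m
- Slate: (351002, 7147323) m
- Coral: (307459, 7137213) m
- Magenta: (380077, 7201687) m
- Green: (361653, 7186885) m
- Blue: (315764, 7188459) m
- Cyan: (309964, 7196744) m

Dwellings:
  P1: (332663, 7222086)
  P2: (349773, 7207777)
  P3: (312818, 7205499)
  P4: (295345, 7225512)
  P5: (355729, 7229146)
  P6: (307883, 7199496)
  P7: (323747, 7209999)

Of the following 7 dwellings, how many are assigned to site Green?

P1 → Cyan
P2 → Green
P3 → Cyan
P4 → Cyan
P5 → Magenta
P6 → Cyan
P7 → Cyan
1 of the 7 goes to Green.

1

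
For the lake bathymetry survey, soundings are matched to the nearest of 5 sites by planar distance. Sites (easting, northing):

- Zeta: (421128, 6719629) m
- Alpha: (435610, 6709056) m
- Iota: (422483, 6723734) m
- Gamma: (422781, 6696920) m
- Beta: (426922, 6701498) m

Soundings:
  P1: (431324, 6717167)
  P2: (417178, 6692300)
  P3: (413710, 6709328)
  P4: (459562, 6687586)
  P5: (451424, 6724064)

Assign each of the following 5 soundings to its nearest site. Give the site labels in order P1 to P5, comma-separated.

Alpha, Gamma, Zeta, Alpha, Alpha

P1 → Alpha (d²=84158117.00)
P2 → Gamma (d²=52738009.00)
P3 → Zeta (d²=161137325.00)
P4 → Alpha (d²=1034659204.00)
P5 → Alpha (d²=475322660.00)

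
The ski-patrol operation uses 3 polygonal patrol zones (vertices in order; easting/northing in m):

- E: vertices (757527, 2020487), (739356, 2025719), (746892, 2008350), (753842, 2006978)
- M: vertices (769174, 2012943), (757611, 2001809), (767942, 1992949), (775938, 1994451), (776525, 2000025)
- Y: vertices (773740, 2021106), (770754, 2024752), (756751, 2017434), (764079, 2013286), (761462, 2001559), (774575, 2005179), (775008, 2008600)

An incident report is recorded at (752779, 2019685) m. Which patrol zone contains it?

E

Cast a ray rightward from (752779, 2019685). For each polygon, the edges (by vertex number in listed order) whose endpoints lie on opposite sides of northing = 2019685, where each meets that height, and whether that is right or left of the point:
E: 2–3 at easting≈741974.0 (left), 4–1 at easting≈757308.2 (right) → 1 crossing.
M: no edge straddles that height → 0 crossings.
Y: 2–3 at easting≈761058.3 (right), 7–1 at easting≈773884.1 (right) → 2 crossings.
Only E has an odd count, so the point is inside E.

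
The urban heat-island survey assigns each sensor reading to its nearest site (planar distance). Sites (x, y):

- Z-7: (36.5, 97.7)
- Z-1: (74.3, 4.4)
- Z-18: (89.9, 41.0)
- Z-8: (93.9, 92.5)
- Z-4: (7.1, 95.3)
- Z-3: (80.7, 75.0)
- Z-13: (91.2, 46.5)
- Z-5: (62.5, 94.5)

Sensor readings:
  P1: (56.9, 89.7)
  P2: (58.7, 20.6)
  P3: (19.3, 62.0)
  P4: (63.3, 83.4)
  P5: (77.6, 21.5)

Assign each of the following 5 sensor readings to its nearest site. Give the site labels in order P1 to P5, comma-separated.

Z-5, Z-1, Z-4, Z-5, Z-1

P1 → Z-5 (d²=54.40)
P2 → Z-1 (d²=505.80)
P3 → Z-4 (d²=1257.73)
P4 → Z-5 (d²=123.85)
P5 → Z-1 (d²=303.30)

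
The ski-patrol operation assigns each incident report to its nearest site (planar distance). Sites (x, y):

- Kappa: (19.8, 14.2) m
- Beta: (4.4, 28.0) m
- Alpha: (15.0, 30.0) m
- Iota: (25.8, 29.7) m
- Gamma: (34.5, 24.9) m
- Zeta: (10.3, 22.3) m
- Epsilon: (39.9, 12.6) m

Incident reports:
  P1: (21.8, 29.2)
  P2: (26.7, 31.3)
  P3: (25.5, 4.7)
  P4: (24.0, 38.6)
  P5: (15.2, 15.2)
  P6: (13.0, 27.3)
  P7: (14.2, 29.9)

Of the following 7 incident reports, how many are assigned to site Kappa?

P1 → Iota
P2 → Iota
P3 → Kappa
P4 → Iota
P5 → Kappa
P6 → Alpha
P7 → Alpha
2 of the 7 go to Kappa.

2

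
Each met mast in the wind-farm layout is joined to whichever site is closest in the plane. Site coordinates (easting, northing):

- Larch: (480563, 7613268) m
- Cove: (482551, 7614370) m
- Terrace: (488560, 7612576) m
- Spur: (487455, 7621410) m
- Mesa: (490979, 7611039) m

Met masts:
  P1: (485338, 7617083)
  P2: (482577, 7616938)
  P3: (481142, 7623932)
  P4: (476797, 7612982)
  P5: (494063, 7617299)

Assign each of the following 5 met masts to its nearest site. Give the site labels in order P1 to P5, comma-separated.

Cove, Cove, Spur, Larch, Mesa

P1 → Cove (d²=15127738.00)
P2 → Cove (d²=6595300.00)
P3 → Spur (d²=46214453.00)
P4 → Larch (d²=14264552.00)
P5 → Mesa (d²=48698656.00)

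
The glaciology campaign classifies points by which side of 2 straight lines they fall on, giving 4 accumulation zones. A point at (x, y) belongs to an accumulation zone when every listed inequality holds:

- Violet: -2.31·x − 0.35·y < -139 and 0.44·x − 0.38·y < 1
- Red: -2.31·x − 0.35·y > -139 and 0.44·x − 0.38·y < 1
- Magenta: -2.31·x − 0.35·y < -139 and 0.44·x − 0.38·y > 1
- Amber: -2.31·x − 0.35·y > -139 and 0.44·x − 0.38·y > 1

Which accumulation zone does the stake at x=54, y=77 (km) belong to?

Violet

-2.31·54 − 0.35·77 = -151.690, which is < -139
0.44·54 − 0.38·77 = -5.500, which is < 1
This sign pattern matches Violet.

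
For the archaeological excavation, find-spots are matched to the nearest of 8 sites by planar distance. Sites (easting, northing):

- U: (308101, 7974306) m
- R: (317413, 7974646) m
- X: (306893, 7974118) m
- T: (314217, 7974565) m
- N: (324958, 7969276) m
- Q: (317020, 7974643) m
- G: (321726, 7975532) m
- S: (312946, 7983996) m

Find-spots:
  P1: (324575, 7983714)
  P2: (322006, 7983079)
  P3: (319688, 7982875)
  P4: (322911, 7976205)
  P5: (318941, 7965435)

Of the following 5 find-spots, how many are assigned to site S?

1

P1 → G
P2 → G
P3 → S
P4 → G
P5 → N
1 of the 5 goes to S.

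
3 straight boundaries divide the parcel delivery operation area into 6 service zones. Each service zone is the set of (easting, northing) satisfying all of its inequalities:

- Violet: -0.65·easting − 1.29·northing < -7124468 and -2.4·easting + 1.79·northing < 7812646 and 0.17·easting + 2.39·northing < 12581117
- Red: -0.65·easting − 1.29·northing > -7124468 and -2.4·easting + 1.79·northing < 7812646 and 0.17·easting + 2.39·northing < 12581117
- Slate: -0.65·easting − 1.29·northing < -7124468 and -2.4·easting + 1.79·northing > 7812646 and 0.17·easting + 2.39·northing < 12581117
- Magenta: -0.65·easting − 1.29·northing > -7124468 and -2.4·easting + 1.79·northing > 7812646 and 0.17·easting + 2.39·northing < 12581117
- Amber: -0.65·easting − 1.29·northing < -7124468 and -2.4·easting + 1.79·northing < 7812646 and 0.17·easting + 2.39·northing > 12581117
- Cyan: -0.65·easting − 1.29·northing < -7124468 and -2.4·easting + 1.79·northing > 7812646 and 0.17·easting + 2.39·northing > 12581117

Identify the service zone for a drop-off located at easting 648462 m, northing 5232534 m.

-0.65·648462 − 1.29·5232534 = -7171469.160, which is < -7124468
-2.4·648462 + 1.79·5232534 = 7809927.060, which is < 7812646
0.17·648462 + 2.39·5232534 = 12615994.800, which is > 12581117
This sign pattern matches Amber.

Amber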